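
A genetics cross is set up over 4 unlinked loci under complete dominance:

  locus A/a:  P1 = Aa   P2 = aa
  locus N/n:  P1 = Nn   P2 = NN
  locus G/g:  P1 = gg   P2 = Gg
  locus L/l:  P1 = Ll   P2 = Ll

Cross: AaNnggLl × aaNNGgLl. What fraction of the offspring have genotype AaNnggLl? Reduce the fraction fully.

P(AaNnggLl) = 1/16

AaNnggLl gametes: ANgL×2, ANgl×2, AngL×2, Angl×2, aNgL×2, aNgl×2, angL×2, angl×2
aaNNGgLl gametes: aNGL×4, aNGl×4, aNgL×4, aNgl×4
AaNnggLl×aaNNGgLl grid (16·16=256): AaNNGgLL=8 AaNNGgLl=16 AaNNGgll=8 AaNNggLL=8 AaNNggLl=16 AaNNggll=8 AaNnGgLL=8 AaNnGgLl=16 AaNnGgll=8 AaNnggLL=8 AaNnggLl=16 AaNnggll=8 aaNNGgLL=8 aaNNGgLl=16 aaNNGgll=8 aaNNggLL=8 aaNNggLl=16 aaNNggll=8 aaNnGgLL=8 aaNnGgLl=16 aaNnGgll=8 aaNnggLL=8 aaNnggLl=16 aaNnggll=8
AaNnggLl hits 16/256; gcd=16; 16÷16/256÷16 = 1/16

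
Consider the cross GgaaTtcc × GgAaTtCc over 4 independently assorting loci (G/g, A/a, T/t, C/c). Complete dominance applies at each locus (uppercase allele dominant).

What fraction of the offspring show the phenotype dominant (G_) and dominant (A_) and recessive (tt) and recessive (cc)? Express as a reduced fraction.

P(G_ A_ tt cc) = 3/64

GgaaTtcc gametes: GaTc×4, Gatc×4, gaTc×4, gatc×4
GgAaTtCc gametes: GATC×1, GATc×1, GAtC×1, GAtc×1, GaTC×1, GaTc×1, GatC×1, Gatc×1, gATC×1, gATc×1, gAtC×1, gAtc×1, gaTC×1, gaTc×1, gatC×1, gatc×1
GgaaTtcc×GgAaTtCc grid (16·16=256): GGAaTTCc=4 GGAaTTcc=4 GGAaTtCc=8 GGAaTtcc=8 GGAattCc=4 GGAattcc=4 GGaaTTCc=4 GGaaTTcc=4 GGaaTtCc=8 GGaaTtcc=8 GGaattCc=4 GGaattcc=4 GgAaTTCc=8 GgAaTTcc=8 GgAaTtCc=16 GgAaTtcc=16 GgAattCc=8 GgAattcc=8 GgaaTTCc=8 GgaaTTcc=8 GgaaTtCc=16 GgaaTtcc=16 GgaattCc=8 Ggaattcc=8 ggAaTTCc=4 ggAaTTcc=4 ggAaTtCc=8 ggAaTtcc=8 ggAattCc=4 ggAattcc=4 ggaaTTCc=4 ggaaTTcc=4 ggaaTtCc=8 ggaaTtcc=8 ggaattCc=4 ggaattcc=4
G_ A_ tt cc hits 12/256; gcd=4; 12÷4/256÷4 = 3/64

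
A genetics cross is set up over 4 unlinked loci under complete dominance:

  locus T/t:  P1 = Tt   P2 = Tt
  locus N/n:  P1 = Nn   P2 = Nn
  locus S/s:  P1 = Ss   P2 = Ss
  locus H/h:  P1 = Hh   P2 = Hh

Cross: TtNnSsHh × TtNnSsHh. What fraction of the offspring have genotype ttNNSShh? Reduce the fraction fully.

TtNnSsHh gametes: TNSH×1, TNSh×1, TNsH×1, TNsh×1, TnSH×1, TnSh×1, TnsH×1, Tnsh×1, tNSH×1, tNSh×1, tNsH×1, tNsh×1, tnSH×1, tnSh×1, tnsH×1, tnsh×1
TtNnSsHh gametes: TNSH×1, TNSh×1, TNsH×1, TNsh×1, TnSH×1, TnSh×1, TnsH×1, Tnsh×1, tNSH×1, tNSh×1, tNsH×1, tNsh×1, tnSH×1, tnSh×1, tnsH×1, tnsh×1
TtNnSsHh×TtNnSsHh grid (16·16=256): TTNNSSHH=1 TTNNSSHh=2 TTNNSShh=1 TTNNSsHH=2 TTNNSsHh=4 TTNNSshh=2 TTNNssHH=1 TTNNssHh=2 TTNNsshh=1 TTNnSSHH=2 TTNnSSHh=4 TTNnSShh=2 TTNnSsHH=4 TTNnSsHh=8 TTNnSshh=4 TTNnssHH=2 TTNnssHh=4 TTNnsshh=2 TTnnSSHH=1 TTnnSSHh=2 TTnnSShh=1 TTnnSsHH=2 TTnnSsHh=4 TTnnSshh=2 TTnnssHH=1 TTnnssHh=2 TTnnsshh=1 TtNNSSHH=2 TtNNSSHh=4 TtNNSShh=2 TtNNSsHH=4 TtNNSsHh=8 TtNNSshh=4 TtNNssHH=2 TtNNssHh=4 TtNNsshh=2 TtNnSSHH=4 TtNnSSHh=8 TtNnSShh=4 TtNnSsHH=8 TtNnSsHh=16 TtNnSshh=8 TtNnssHH=4 TtNnssHh=8 TtNnsshh=4 TtnnSSHH=2 TtnnSSHh=4 TtnnSShh=2 TtnnSsHH=4 TtnnSsHh=8 TtnnSshh=4 TtnnssHH=2 TtnnssHh=4 Ttnnsshh=2 ttNNSSHH=1 ttNNSSHh=2 ttNNSShh=1 ttNNSsHH=2 ttNNSsHh=4 ttNNSshh=2 ttNNssHH=1 ttNNssHh=2 ttNNsshh=1 ttNnSSHH=2 ttNnSSHh=4 ttNnSShh=2 ttNnSsHH=4 ttNnSsHh=8 ttNnSshh=4 ttNnssHH=2 ttNnssHh=4 ttNnsshh=2 ttnnSSHH=1 ttnnSSHh=2 ttnnSShh=1 ttnnSsHH=2 ttnnSsHh=4 ttnnSshh=2 ttnnssHH=1 ttnnssHh=2 ttnnsshh=1
ttNNSShh hits 1/256; gcd=1; 1÷1/256÷1 = 1/256

P(ttNNSShh) = 1/256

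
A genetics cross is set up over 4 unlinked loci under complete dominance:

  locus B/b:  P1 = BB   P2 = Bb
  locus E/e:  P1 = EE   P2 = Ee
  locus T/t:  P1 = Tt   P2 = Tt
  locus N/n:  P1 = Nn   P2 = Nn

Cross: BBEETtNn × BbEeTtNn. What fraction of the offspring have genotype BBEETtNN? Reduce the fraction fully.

BBEETtNn gametes: BETN×4, BETn×4, BEtN×4, BEtn×4
BbEeTtNn gametes: BETN×1, BETn×1, BEtN×1, BEtn×1, BeTN×1, BeTn×1, BetN×1, Betn×1, bETN×1, bETn×1, bEtN×1, bEtn×1, beTN×1, beTn×1, betN×1, betn×1
BBEETtNn×BbEeTtNn grid (16·16=256): BBEETTNN=4 BBEETTNn=8 BBEETTnn=4 BBEETtNN=8 BBEETtNn=16 BBEETtnn=8 BBEEttNN=4 BBEEttNn=8 BBEEttnn=4 BBEeTTNN=4 BBEeTTNn=8 BBEeTTnn=4 BBEeTtNN=8 BBEeTtNn=16 BBEeTtnn=8 BBEettNN=4 BBEettNn=8 BBEettnn=4 BbEETTNN=4 BbEETTNn=8 BbEETTnn=4 BbEETtNN=8 BbEETtNn=16 BbEETtnn=8 BbEEttNN=4 BbEEttNn=8 BbEEttnn=4 BbEeTTNN=4 BbEeTTNn=8 BbEeTTnn=4 BbEeTtNN=8 BbEeTtNn=16 BbEeTtnn=8 BbEettNN=4 BbEettNn=8 BbEettnn=4
BBEETtNN hits 8/256; gcd=8; 8÷8/256÷8 = 1/32

P(BBEETtNN) = 1/32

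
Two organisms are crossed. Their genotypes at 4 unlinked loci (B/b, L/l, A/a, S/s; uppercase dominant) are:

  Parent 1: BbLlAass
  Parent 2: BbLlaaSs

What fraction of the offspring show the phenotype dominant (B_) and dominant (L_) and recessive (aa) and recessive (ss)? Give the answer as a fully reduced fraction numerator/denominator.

BbLlAass gametes: BLAs×2, BLas×2, BlAs×2, Blas×2, bLAs×2, bLas×2, blAs×2, blas×2
BbLlaaSs gametes: BLaS×2, BLas×2, BlaS×2, Blas×2, bLaS×2, bLas×2, blaS×2, blas×2
BbLlAass×BbLlaaSs grid (16·16=256): BBLLAaSs=4 BBLLAass=4 BBLLaaSs=4 BBLLaass=4 BBLlAaSs=8 BBLlAass=8 BBLlaaSs=8 BBLlaass=8 BBllAaSs=4 BBllAass=4 BBllaaSs=4 BBllaass=4 BbLLAaSs=8 BbLLAass=8 BbLLaaSs=8 BbLLaass=8 BbLlAaSs=16 BbLlAass=16 BbLlaaSs=16 BbLlaass=16 BbllAaSs=8 BbllAass=8 BbllaaSs=8 Bbllaass=8 bbLLAaSs=4 bbLLAass=4 bbLLaaSs=4 bbLLaass=4 bbLlAaSs=8 bbLlAass=8 bbLlaaSs=8 bbLlaass=8 bbllAaSs=4 bbllAass=4 bbllaaSs=4 bbllaass=4
B_ L_ aa ss hits 36/256; gcd=4; 36÷4/256÷4 = 9/64

P(B_ L_ aa ss) = 9/64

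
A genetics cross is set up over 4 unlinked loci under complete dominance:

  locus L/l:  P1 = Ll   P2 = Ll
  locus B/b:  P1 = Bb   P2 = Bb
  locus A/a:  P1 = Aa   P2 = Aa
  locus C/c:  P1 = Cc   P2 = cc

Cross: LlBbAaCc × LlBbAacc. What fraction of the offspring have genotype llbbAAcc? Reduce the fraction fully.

LlBbAaCc gametes: LBAC×1, LBAc×1, LBaC×1, LBac×1, LbAC×1, LbAc×1, LbaC×1, Lbac×1, lBAC×1, lBAc×1, lBaC×1, lBac×1, lbAC×1, lbAc×1, lbaC×1, lbac×1
LlBbAacc gametes: LBAc×2, LBac×2, LbAc×2, Lbac×2, lBAc×2, lBac×2, lbAc×2, lbac×2
LlBbAaCc×LlBbAacc grid (16·16=256): LLBBAACc=2 LLBBAAcc=2 LLBBAaCc=4 LLBBAacc=4 LLBBaaCc=2 LLBBaacc=2 LLBbAACc=4 LLBbAAcc=4 LLBbAaCc=8 LLBbAacc=8 LLBbaaCc=4 LLBbaacc=4 LLbbAACc=2 LLbbAAcc=2 LLbbAaCc=4 LLbbAacc=4 LLbbaaCc=2 LLbbaacc=2 LlBBAACc=4 LlBBAAcc=4 LlBBAaCc=8 LlBBAacc=8 LlBBaaCc=4 LlBBaacc=4 LlBbAACc=8 LlBbAAcc=8 LlBbAaCc=16 LlBbAacc=16 LlBbaaCc=8 LlBbaacc=8 LlbbAACc=4 LlbbAAcc=4 LlbbAaCc=8 LlbbAacc=8 LlbbaaCc=4 Llbbaacc=4 llBBAACc=2 llBBAAcc=2 llBBAaCc=4 llBBAacc=4 llBBaaCc=2 llBBaacc=2 llBbAACc=4 llBbAAcc=4 llBbAaCc=8 llBbAacc=8 llBbaaCc=4 llBbaacc=4 llbbAACc=2 llbbAAcc=2 llbbAaCc=4 llbbAacc=4 llbbaaCc=2 llbbaacc=2
llbbAAcc hits 2/256; gcd=2; 2÷2/256÷2 = 1/128

P(llbbAAcc) = 1/128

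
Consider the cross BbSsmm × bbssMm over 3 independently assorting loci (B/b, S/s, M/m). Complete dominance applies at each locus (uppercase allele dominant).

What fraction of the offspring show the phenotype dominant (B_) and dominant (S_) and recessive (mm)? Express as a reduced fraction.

P(B_ S_ mm) = 1/8

BbSsmm gametes: BSm×2, Bsm×2, bSm×2, bsm×2
bbssMm gametes: bsM×4, bsm×4
BbSsmm×bbssMm grid (8·8=64): BbSsMm=8 BbSsmm=8 BbssMm=8 Bbssmm=8 bbSsMm=8 bbSsmm=8 bbssMm=8 bbssmm=8
B_ S_ mm hits 8/64; gcd=8; 8÷8/64÷8 = 1/8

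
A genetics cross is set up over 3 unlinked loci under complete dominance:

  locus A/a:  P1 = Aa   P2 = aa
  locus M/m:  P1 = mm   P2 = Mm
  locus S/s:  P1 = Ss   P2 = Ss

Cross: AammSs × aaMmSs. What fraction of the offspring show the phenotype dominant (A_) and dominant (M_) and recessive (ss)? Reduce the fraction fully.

P(A_ M_ ss) = 1/16

AammSs gametes: AmS×2, Ams×2, amS×2, ams×2
aaMmSs gametes: aMS×2, aMs×2, amS×2, ams×2
AammSs×aaMmSs grid (8·8=64): AaMmSS=4 AaMmSs=8 AaMmss=4 AammSS=4 AammSs=8 Aammss=4 aaMmSS=4 aaMmSs=8 aaMmss=4 aammSS=4 aammSs=8 aammss=4
A_ M_ ss hits 4/64; gcd=4; 4÷4/64÷4 = 1/16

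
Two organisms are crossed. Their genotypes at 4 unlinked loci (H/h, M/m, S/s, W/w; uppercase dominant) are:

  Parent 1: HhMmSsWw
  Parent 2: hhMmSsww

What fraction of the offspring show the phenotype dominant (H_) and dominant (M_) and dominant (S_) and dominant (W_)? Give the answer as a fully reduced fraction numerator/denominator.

P(H_ M_ S_ W_) = 9/64

HhMmSsWw gametes: HMSW×1, HMSw×1, HMsW×1, HMsw×1, HmSW×1, HmSw×1, HmsW×1, Hmsw×1, hMSW×1, hMSw×1, hMsW×1, hMsw×1, hmSW×1, hmSw×1, hmsW×1, hmsw×1
hhMmSsww gametes: hMSw×4, hMsw×4, hmSw×4, hmsw×4
HhMmSsWw×hhMmSsww grid (16·16=256): HhMMSSWw=4 HhMMSSww=4 HhMMSsWw=8 HhMMSsww=8 HhMMssWw=4 HhMMssww=4 HhMmSSWw=8 HhMmSSww=8 HhMmSsWw=16 HhMmSsww=16 HhMmssWw=8 HhMmssww=8 HhmmSSWw=4 HhmmSSww=4 HhmmSsWw=8 HhmmSsww=8 HhmmssWw=4 Hhmmssww=4 hhMMSSWw=4 hhMMSSww=4 hhMMSsWw=8 hhMMSsww=8 hhMMssWw=4 hhMMssww=4 hhMmSSWw=8 hhMmSSww=8 hhMmSsWw=16 hhMmSsww=16 hhMmssWw=8 hhMmssww=8 hhmmSSWw=4 hhmmSSww=4 hhmmSsWw=8 hhmmSsww=8 hhmmssWw=4 hhmmssww=4
H_ M_ S_ W_ hits 36/256; gcd=4; 36÷4/256÷4 = 9/64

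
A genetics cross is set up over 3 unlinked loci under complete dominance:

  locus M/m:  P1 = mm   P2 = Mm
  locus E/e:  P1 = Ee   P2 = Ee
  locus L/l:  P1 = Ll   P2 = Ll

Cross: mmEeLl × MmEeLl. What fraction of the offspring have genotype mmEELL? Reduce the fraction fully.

mmEeLl gametes: mEL×2, mEl×2, meL×2, mel×2
MmEeLl gametes: MEL×1, MEl×1, MeL×1, Mel×1, mEL×1, mEl×1, meL×1, mel×1
mmEeLl×MmEeLl grid (8·8=64): MmEELL=2 MmEELl=4 MmEEll=2 MmEeLL=4 MmEeLl=8 MmEell=4 MmeeLL=2 MmeeLl=4 Mmeell=2 mmEELL=2 mmEELl=4 mmEEll=2 mmEeLL=4 mmEeLl=8 mmEell=4 mmeeLL=2 mmeeLl=4 mmeell=2
mmEELL hits 2/64; gcd=2; 2÷2/64÷2 = 1/32

P(mmEELL) = 1/32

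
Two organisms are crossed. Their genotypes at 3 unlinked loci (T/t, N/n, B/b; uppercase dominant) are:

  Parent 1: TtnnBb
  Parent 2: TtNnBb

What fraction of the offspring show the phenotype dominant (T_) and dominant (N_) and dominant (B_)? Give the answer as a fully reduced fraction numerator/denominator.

TtnnBb gametes: TnB×2, Tnb×2, tnB×2, tnb×2
TtNnBb gametes: TNB×1, TNb×1, TnB×1, Tnb×1, tNB×1, tNb×1, tnB×1, tnb×1
TtnnBb×TtNnBb grid (8·8=64): TTNnBB=2 TTNnBb=4 TTNnbb=2 TTnnBB=2 TTnnBb=4 TTnnbb=2 TtNnBB=4 TtNnBb=8 TtNnbb=4 TtnnBB=4 TtnnBb=8 Ttnnbb=4 ttNnBB=2 ttNnBb=4 ttNnbb=2 ttnnBB=2 ttnnBb=4 ttnnbb=2
T_ N_ B_ hits 18/64; gcd=2; 18÷2/64÷2 = 9/32

P(T_ N_ B_) = 9/32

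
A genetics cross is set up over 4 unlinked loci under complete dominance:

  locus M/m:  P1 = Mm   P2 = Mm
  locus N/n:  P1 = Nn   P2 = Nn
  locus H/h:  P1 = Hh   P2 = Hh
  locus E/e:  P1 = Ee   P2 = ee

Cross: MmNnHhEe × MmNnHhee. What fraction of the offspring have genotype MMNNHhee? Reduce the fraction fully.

P(MMNNHhee) = 1/64

MmNnHhEe gametes: MNHE×1, MNHe×1, MNhE×1, MNhe×1, MnHE×1, MnHe×1, MnhE×1, Mnhe×1, mNHE×1, mNHe×1, mNhE×1, mNhe×1, mnHE×1, mnHe×1, mnhE×1, mnhe×1
MmNnHhee gametes: MNHe×2, MNhe×2, MnHe×2, Mnhe×2, mNHe×2, mNhe×2, mnHe×2, mnhe×2
MmNnHhEe×MmNnHhee grid (16·16=256): MMNNHHEe=2 MMNNHHee=2 MMNNHhEe=4 MMNNHhee=4 MMNNhhEe=2 MMNNhhee=2 MMNnHHEe=4 MMNnHHee=4 MMNnHhEe=8 MMNnHhee=8 MMNnhhEe=4 MMNnhhee=4 MMnnHHEe=2 MMnnHHee=2 MMnnHhEe=4 MMnnHhee=4 MMnnhhEe=2 MMnnhhee=2 MmNNHHEe=4 MmNNHHee=4 MmNNHhEe=8 MmNNHhee=8 MmNNhhEe=4 MmNNhhee=4 MmNnHHEe=8 MmNnHHee=8 MmNnHhEe=16 MmNnHhee=16 MmNnhhEe=8 MmNnhhee=8 MmnnHHEe=4 MmnnHHee=4 MmnnHhEe=8 MmnnHhee=8 MmnnhhEe=4 Mmnnhhee=4 mmNNHHEe=2 mmNNHHee=2 mmNNHhEe=4 mmNNHhee=4 mmNNhhEe=2 mmNNhhee=2 mmNnHHEe=4 mmNnHHee=4 mmNnHhEe=8 mmNnHhee=8 mmNnhhEe=4 mmNnhhee=4 mmnnHHEe=2 mmnnHHee=2 mmnnHhEe=4 mmnnHhee=4 mmnnhhEe=2 mmnnhhee=2
MMNNHhee hits 4/256; gcd=4; 4÷4/256÷4 = 1/64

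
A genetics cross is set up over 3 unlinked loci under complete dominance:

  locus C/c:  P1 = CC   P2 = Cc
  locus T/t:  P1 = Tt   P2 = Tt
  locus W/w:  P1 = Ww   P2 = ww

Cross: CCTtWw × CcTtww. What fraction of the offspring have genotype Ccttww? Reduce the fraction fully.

P(Ccttww) = 1/16

CCTtWw gametes: CTW×2, CTw×2, CtW×2, Ctw×2
CcTtww gametes: CTw×2, Ctw×2, cTw×2, ctw×2
CCTtWw×CcTtww grid (8·8=64): CCTTWw=4 CCTTww=4 CCTtWw=8 CCTtww=8 CCttWw=4 CCttww=4 CcTTWw=4 CcTTww=4 CcTtWw=8 CcTtww=8 CcttWw=4 Ccttww=4
Ccttww hits 4/64; gcd=4; 4÷4/64÷4 = 1/16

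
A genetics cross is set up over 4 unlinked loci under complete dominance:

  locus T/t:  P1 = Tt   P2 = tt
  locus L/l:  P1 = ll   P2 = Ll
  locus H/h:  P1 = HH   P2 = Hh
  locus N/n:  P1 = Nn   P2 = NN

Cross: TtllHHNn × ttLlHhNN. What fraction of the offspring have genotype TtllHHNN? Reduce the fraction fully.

TtllHHNn gametes: TlHN×4, TlHn×4, tlHN×4, tlHn×4
ttLlHhNN gametes: tLHN×4, tLhN×4, tlHN×4, tlhN×4
TtllHHNn×ttLlHhNN grid (16·16=256): TtLlHHNN=16 TtLlHHNn=16 TtLlHhNN=16 TtLlHhNn=16 TtllHHNN=16 TtllHHNn=16 TtllHhNN=16 TtllHhNn=16 ttLlHHNN=16 ttLlHHNn=16 ttLlHhNN=16 ttLlHhNn=16 ttllHHNN=16 ttllHHNn=16 ttllHhNN=16 ttllHhNn=16
TtllHHNN hits 16/256; gcd=16; 16÷16/256÷16 = 1/16

P(TtllHHNN) = 1/16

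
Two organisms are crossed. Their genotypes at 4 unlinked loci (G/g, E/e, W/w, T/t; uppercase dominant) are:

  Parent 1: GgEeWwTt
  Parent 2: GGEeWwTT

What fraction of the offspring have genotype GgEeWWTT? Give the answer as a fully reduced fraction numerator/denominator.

GgEeWwTt gametes: GEWT×1, GEWt×1, GEwT×1, GEwt×1, GeWT×1, GeWt×1, GewT×1, Gewt×1, gEWT×1, gEWt×1, gEwT×1, gEwt×1, geWT×1, geWt×1, gewT×1, gewt×1
GGEeWwTT gametes: GEWT×4, GEwT×4, GeWT×4, GewT×4
GgEeWwTt×GGEeWwTT grid (16·16=256): GGEEWWTT=4 GGEEWWTt=4 GGEEWwTT=8 GGEEWwTt=8 GGEEwwTT=4 GGEEwwTt=4 GGEeWWTT=8 GGEeWWTt=8 GGEeWwTT=16 GGEeWwTt=16 GGEewwTT=8 GGEewwTt=8 GGeeWWTT=4 GGeeWWTt=4 GGeeWwTT=8 GGeeWwTt=8 GGeewwTT=4 GGeewwTt=4 GgEEWWTT=4 GgEEWWTt=4 GgEEWwTT=8 GgEEWwTt=8 GgEEwwTT=4 GgEEwwTt=4 GgEeWWTT=8 GgEeWWTt=8 GgEeWwTT=16 GgEeWwTt=16 GgEewwTT=8 GgEewwTt=8 GgeeWWTT=4 GgeeWWTt=4 GgeeWwTT=8 GgeeWwTt=8 GgeewwTT=4 GgeewwTt=4
GgEeWWTT hits 8/256; gcd=8; 8÷8/256÷8 = 1/32

P(GgEeWWTT) = 1/32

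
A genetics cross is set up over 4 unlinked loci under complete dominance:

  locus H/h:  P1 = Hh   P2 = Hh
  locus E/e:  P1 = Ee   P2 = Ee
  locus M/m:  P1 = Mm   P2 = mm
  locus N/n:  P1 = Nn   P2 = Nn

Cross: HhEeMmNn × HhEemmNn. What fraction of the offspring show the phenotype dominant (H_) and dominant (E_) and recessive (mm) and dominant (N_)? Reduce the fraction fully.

P(H_ E_ mm N_) = 27/128

HhEeMmNn gametes: HEMN×1, HEMn×1, HEmN×1, HEmn×1, HeMN×1, HeMn×1, HemN×1, Hemn×1, hEMN×1, hEMn×1, hEmN×1, hEmn×1, heMN×1, heMn×1, hemN×1, hemn×1
HhEemmNn gametes: HEmN×2, HEmn×2, HemN×2, Hemn×2, hEmN×2, hEmn×2, hemN×2, hemn×2
HhEeMmNn×HhEemmNn grid (16·16=256): HHEEMmNN=2 HHEEMmNn=4 HHEEMmnn=2 HHEEmmNN=2 HHEEmmNn=4 HHEEmmnn=2 HHEeMmNN=4 HHEeMmNn=8 HHEeMmnn=4 HHEemmNN=4 HHEemmNn=8 HHEemmnn=4 HHeeMmNN=2 HHeeMmNn=4 HHeeMmnn=2 HHeemmNN=2 HHeemmNn=4 HHeemmnn=2 HhEEMmNN=4 HhEEMmNn=8 HhEEMmnn=4 HhEEmmNN=4 HhEEmmNn=8 HhEEmmnn=4 HhEeMmNN=8 HhEeMmNn=16 HhEeMmnn=8 HhEemmNN=8 HhEemmNn=16 HhEemmnn=8 HheeMmNN=4 HheeMmNn=8 HheeMmnn=4 HheemmNN=4 HheemmNn=8 Hheemmnn=4 hhEEMmNN=2 hhEEMmNn=4 hhEEMmnn=2 hhEEmmNN=2 hhEEmmNn=4 hhEEmmnn=2 hhEeMmNN=4 hhEeMmNn=8 hhEeMmnn=4 hhEemmNN=4 hhEemmNn=8 hhEemmnn=4 hheeMmNN=2 hheeMmNn=4 hheeMmnn=2 hheemmNN=2 hheemmNn=4 hheemmnn=2
H_ E_ mm N_ hits 54/256; gcd=2; 54÷2/256÷2 = 27/128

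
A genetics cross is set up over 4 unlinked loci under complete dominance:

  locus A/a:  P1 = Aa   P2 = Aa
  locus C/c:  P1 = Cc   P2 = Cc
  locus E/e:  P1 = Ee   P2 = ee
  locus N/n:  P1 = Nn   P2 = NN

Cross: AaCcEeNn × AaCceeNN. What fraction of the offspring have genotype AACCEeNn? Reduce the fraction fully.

AaCcEeNn gametes: ACEN×1, ACEn×1, ACeN×1, ACen×1, AcEN×1, AcEn×1, AceN×1, Acen×1, aCEN×1, aCEn×1, aCeN×1, aCen×1, acEN×1, acEn×1, aceN×1, acen×1
AaCceeNN gametes: ACeN×4, AceN×4, aCeN×4, aceN×4
AaCcEeNn×AaCceeNN grid (16·16=256): AACCEeNN=4 AACCEeNn=4 AACCeeNN=4 AACCeeNn=4 AACcEeNN=8 AACcEeNn=8 AACceeNN=8 AACceeNn=8 AAccEeNN=4 AAccEeNn=4 AAcceeNN=4 AAcceeNn=4 AaCCEeNN=8 AaCCEeNn=8 AaCCeeNN=8 AaCCeeNn=8 AaCcEeNN=16 AaCcEeNn=16 AaCceeNN=16 AaCceeNn=16 AaccEeNN=8 AaccEeNn=8 AacceeNN=8 AacceeNn=8 aaCCEeNN=4 aaCCEeNn=4 aaCCeeNN=4 aaCCeeNn=4 aaCcEeNN=8 aaCcEeNn=8 aaCceeNN=8 aaCceeNn=8 aaccEeNN=4 aaccEeNn=4 aacceeNN=4 aacceeNn=4
AACCEeNn hits 4/256; gcd=4; 4÷4/256÷4 = 1/64

P(AACCEeNn) = 1/64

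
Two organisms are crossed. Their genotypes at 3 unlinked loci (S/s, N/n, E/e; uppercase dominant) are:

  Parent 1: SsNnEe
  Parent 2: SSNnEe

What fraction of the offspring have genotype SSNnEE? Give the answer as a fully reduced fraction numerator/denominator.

SsNnEe gametes: SNE×1, SNe×1, SnE×1, Sne×1, sNE×1, sNe×1, snE×1, sne×1
SSNnEe gametes: SNE×2, SNe×2, SnE×2, Sne×2
SsNnEe×SSNnEe grid (8·8=64): SSNNEE=2 SSNNEe=4 SSNNee=2 SSNnEE=4 SSNnEe=8 SSNnee=4 SSnnEE=2 SSnnEe=4 SSnnee=2 SsNNEE=2 SsNNEe=4 SsNNee=2 SsNnEE=4 SsNnEe=8 SsNnee=4 SsnnEE=2 SsnnEe=4 Ssnnee=2
SSNnEE hits 4/64; gcd=4; 4÷4/64÷4 = 1/16

P(SSNnEE) = 1/16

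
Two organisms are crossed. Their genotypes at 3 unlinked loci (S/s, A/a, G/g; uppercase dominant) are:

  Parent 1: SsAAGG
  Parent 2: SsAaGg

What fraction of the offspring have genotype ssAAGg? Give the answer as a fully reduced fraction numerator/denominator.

SsAAGG gametes: SAG×4, sAG×4
SsAaGg gametes: SAG×1, SAg×1, SaG×1, Sag×1, sAG×1, sAg×1, saG×1, sag×1
SsAAGG×SsAaGg grid (8·8=64): SSAAGG=4 SSAAGg=4 SSAaGG=4 SSAaGg=4 SsAAGG=8 SsAAGg=8 SsAaGG=8 SsAaGg=8 ssAAGG=4 ssAAGg=4 ssAaGG=4 ssAaGg=4
ssAAGg hits 4/64; gcd=4; 4÷4/64÷4 = 1/16

P(ssAAGg) = 1/16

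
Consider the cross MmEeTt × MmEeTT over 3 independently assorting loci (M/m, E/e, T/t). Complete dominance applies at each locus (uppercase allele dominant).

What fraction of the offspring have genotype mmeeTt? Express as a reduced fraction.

P(mmeeTt) = 1/32

MmEeTt gametes: MET×1, MEt×1, MeT×1, Met×1, mET×1, mEt×1, meT×1, met×1
MmEeTT gametes: MET×2, MeT×2, mET×2, meT×2
MmEeTt×MmEeTT grid (8·8=64): MMEETT=2 MMEETt=2 MMEeTT=4 MMEeTt=4 MMeeTT=2 MMeeTt=2 MmEETT=4 MmEETt=4 MmEeTT=8 MmEeTt=8 MmeeTT=4 MmeeTt=4 mmEETT=2 mmEETt=2 mmEeTT=4 mmEeTt=4 mmeeTT=2 mmeeTt=2
mmeeTt hits 2/64; gcd=2; 2÷2/64÷2 = 1/32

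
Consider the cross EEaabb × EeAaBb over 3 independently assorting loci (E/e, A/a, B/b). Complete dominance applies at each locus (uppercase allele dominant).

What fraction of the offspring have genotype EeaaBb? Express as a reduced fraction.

EEaabb gametes: Eab×8
EeAaBb gametes: EAB×1, EAb×1, EaB×1, Eab×1, eAB×1, eAb×1, eaB×1, eab×1
EEaabb×EeAaBb grid (8·8=64): EEAaBb=8 EEAabb=8 EEaaBb=8 EEaabb=8 EeAaBb=8 EeAabb=8 EeaaBb=8 Eeaabb=8
EeaaBb hits 8/64; gcd=8; 8÷8/64÷8 = 1/8

P(EeaaBb) = 1/8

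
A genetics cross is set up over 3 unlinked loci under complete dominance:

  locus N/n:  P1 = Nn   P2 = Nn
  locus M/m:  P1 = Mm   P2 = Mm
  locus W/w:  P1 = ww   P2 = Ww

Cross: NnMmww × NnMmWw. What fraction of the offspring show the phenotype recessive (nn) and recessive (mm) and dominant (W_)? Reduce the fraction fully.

P(nn mm W_) = 1/32

NnMmww gametes: NMw×2, Nmw×2, nMw×2, nmw×2
NnMmWw gametes: NMW×1, NMw×1, NmW×1, Nmw×1, nMW×1, nMw×1, nmW×1, nmw×1
NnMmww×NnMmWw grid (8·8=64): NNMMWw=2 NNMMww=2 NNMmWw=4 NNMmww=4 NNmmWw=2 NNmmww=2 NnMMWw=4 NnMMww=4 NnMmWw=8 NnMmww=8 NnmmWw=4 Nnmmww=4 nnMMWw=2 nnMMww=2 nnMmWw=4 nnMmww=4 nnmmWw=2 nnmmww=2
nn mm W_ hits 2/64; gcd=2; 2÷2/64÷2 = 1/32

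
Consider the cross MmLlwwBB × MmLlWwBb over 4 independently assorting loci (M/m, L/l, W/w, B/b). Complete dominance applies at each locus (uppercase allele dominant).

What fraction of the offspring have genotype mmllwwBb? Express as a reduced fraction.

MmLlwwBB gametes: MLwB×4, MlwB×4, mLwB×4, mlwB×4
MmLlWwBb gametes: MLWB×1, MLWb×1, MLwB×1, MLwb×1, MlWB×1, MlWb×1, MlwB×1, Mlwb×1, mLWB×1, mLWb×1, mLwB×1, mLwb×1, mlWB×1, mlWb×1, mlwB×1, mlwb×1
MmLlwwBB×MmLlWwBb grid (16·16=256): MMLLWwBB=4 MMLLWwBb=4 MMLLwwBB=4 MMLLwwBb=4 MMLlWwBB=8 MMLlWwBb=8 MMLlwwBB=8 MMLlwwBb=8 MMllWwBB=4 MMllWwBb=4 MMllwwBB=4 MMllwwBb=4 MmLLWwBB=8 MmLLWwBb=8 MmLLwwBB=8 MmLLwwBb=8 MmLlWwBB=16 MmLlWwBb=16 MmLlwwBB=16 MmLlwwBb=16 MmllWwBB=8 MmllWwBb=8 MmllwwBB=8 MmllwwBb=8 mmLLWwBB=4 mmLLWwBb=4 mmLLwwBB=4 mmLLwwBb=4 mmLlWwBB=8 mmLlWwBb=8 mmLlwwBB=8 mmLlwwBb=8 mmllWwBB=4 mmllWwBb=4 mmllwwBB=4 mmllwwBb=4
mmllwwBb hits 4/256; gcd=4; 4÷4/256÷4 = 1/64

P(mmllwwBb) = 1/64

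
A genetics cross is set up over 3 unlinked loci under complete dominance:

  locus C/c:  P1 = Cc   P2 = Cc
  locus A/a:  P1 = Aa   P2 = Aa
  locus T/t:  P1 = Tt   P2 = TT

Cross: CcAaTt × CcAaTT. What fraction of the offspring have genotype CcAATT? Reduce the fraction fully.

P(CcAATT) = 1/16

CcAaTt gametes: CAT×1, CAt×1, CaT×1, Cat×1, cAT×1, cAt×1, caT×1, cat×1
CcAaTT gametes: CAT×2, CaT×2, cAT×2, caT×2
CcAaTt×CcAaTT grid (8·8=64): CCAATT=2 CCAATt=2 CCAaTT=4 CCAaTt=4 CCaaTT=2 CCaaTt=2 CcAATT=4 CcAATt=4 CcAaTT=8 CcAaTt=8 CcaaTT=4 CcaaTt=4 ccAATT=2 ccAATt=2 ccAaTT=4 ccAaTt=4 ccaaTT=2 ccaaTt=2
CcAATT hits 4/64; gcd=4; 4÷4/64÷4 = 1/16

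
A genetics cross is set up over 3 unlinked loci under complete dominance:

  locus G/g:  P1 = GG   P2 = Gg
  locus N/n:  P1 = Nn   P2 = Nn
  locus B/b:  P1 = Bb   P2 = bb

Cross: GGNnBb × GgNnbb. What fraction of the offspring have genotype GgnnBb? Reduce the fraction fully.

P(GgnnBb) = 1/16

GGNnBb gametes: GNB×2, GNb×2, GnB×2, Gnb×2
GgNnbb gametes: GNb×2, Gnb×2, gNb×2, gnb×2
GGNnBb×GgNnbb grid (8·8=64): GGNNBb=4 GGNNbb=4 GGNnBb=8 GGNnbb=8 GGnnBb=4 GGnnbb=4 GgNNBb=4 GgNNbb=4 GgNnBb=8 GgNnbb=8 GgnnBb=4 Ggnnbb=4
GgnnBb hits 4/64; gcd=4; 4÷4/64÷4 = 1/16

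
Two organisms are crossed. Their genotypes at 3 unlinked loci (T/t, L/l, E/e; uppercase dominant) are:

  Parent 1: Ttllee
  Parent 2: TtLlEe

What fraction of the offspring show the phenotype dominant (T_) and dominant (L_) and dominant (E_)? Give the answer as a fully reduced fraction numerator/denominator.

P(T_ L_ E_) = 3/16

Ttllee gametes: Tle×4, tle×4
TtLlEe gametes: TLE×1, TLe×1, TlE×1, Tle×1, tLE×1, tLe×1, tlE×1, tle×1
Ttllee×TtLlEe grid (8·8=64): TTLlEe=4 TTLlee=4 TTllEe=4 TTllee=4 TtLlEe=8 TtLlee=8 TtllEe=8 Ttllee=8 ttLlEe=4 ttLlee=4 ttllEe=4 ttllee=4
T_ L_ E_ hits 12/64; gcd=4; 12÷4/64÷4 = 3/16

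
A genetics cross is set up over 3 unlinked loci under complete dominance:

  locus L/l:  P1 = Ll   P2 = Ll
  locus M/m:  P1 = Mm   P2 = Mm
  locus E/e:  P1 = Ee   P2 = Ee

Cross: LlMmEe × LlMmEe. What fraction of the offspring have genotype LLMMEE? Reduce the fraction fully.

LlMmEe gametes: LME×1, LMe×1, LmE×1, Lme×1, lME×1, lMe×1, lmE×1, lme×1
LlMmEe gametes: LME×1, LMe×1, LmE×1, Lme×1, lME×1, lMe×1, lmE×1, lme×1
LlMmEe×LlMmEe grid (8·8=64): LLMMEE=1 LLMMEe=2 LLMMee=1 LLMmEE=2 LLMmEe=4 LLMmee=2 LLmmEE=1 LLmmEe=2 LLmmee=1 LlMMEE=2 LlMMEe=4 LlMMee=2 LlMmEE=4 LlMmEe=8 LlMmee=4 LlmmEE=2 LlmmEe=4 Llmmee=2 llMMEE=1 llMMEe=2 llMMee=1 llMmEE=2 llMmEe=4 llMmee=2 llmmEE=1 llmmEe=2 llmmee=1
LLMMEE hits 1/64; gcd=1; 1÷1/64÷1 = 1/64

P(LLMMEE) = 1/64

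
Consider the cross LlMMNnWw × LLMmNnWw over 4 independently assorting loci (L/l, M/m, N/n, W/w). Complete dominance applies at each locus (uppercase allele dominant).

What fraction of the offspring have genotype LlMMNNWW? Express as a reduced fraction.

LlMMNnWw gametes: LMNW×2, LMNw×2, LMnW×2, LMnw×2, lMNW×2, lMNw×2, lMnW×2, lMnw×2
LLMmNnWw gametes: LMNW×2, LMNw×2, LMnW×2, LMnw×2, LmNW×2, LmNw×2, LmnW×2, Lmnw×2
LlMMNnWw×LLMmNnWw grid (16·16=256): LLMMNNWW=4 LLMMNNWw=8 LLMMNNww=4 LLMMNnWW=8 LLMMNnWw=16 LLMMNnww=8 LLMMnnWW=4 LLMMnnWw=8 LLMMnnww=4 LLMmNNWW=4 LLMmNNWw=8 LLMmNNww=4 LLMmNnWW=8 LLMmNnWw=16 LLMmNnww=8 LLMmnnWW=4 LLMmnnWw=8 LLMmnnww=4 LlMMNNWW=4 LlMMNNWw=8 LlMMNNww=4 LlMMNnWW=8 LlMMNnWw=16 LlMMNnww=8 LlMMnnWW=4 LlMMnnWw=8 LlMMnnww=4 LlMmNNWW=4 LlMmNNWw=8 LlMmNNww=4 LlMmNnWW=8 LlMmNnWw=16 LlMmNnww=8 LlMmnnWW=4 LlMmnnWw=8 LlMmnnww=4
LlMMNNWW hits 4/256; gcd=4; 4÷4/256÷4 = 1/64

P(LlMMNNWW) = 1/64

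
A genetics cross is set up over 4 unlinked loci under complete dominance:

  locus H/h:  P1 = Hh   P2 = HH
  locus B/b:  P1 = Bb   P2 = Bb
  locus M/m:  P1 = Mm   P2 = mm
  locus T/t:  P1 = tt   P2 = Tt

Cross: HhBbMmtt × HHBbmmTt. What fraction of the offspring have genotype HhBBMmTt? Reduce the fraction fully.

HhBbMmtt gametes: HBMt×2, HBmt×2, HbMt×2, Hbmt×2, hBMt×2, hBmt×2, hbMt×2, hbmt×2
HHBbmmTt gametes: HBmT×4, HBmt×4, HbmT×4, Hbmt×4
HhBbMmtt×HHBbmmTt grid (16·16=256): HHBBMmTt=8 HHBBMmtt=8 HHBBmmTt=8 HHBBmmtt=8 HHBbMmTt=16 HHBbMmtt=16 HHBbmmTt=16 HHBbmmtt=16 HHbbMmTt=8 HHbbMmtt=8 HHbbmmTt=8 HHbbmmtt=8 HhBBMmTt=8 HhBBMmtt=8 HhBBmmTt=8 HhBBmmtt=8 HhBbMmTt=16 HhBbMmtt=16 HhBbmmTt=16 HhBbmmtt=16 HhbbMmTt=8 HhbbMmtt=8 HhbbmmTt=8 Hhbbmmtt=8
HhBBMmTt hits 8/256; gcd=8; 8÷8/256÷8 = 1/32

P(HhBBMmTt) = 1/32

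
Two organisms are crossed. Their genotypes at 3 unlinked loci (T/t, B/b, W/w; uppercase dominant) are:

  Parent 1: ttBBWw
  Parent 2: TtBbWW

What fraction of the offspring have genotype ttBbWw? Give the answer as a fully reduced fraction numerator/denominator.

P(ttBbWw) = 1/8

ttBBWw gametes: tBW×4, tBw×4
TtBbWW gametes: TBW×2, TbW×2, tBW×2, tbW×2
ttBBWw×TtBbWW grid (8·8=64): TtBBWW=8 TtBBWw=8 TtBbWW=8 TtBbWw=8 ttBBWW=8 ttBBWw=8 ttBbWW=8 ttBbWw=8
ttBbWw hits 8/64; gcd=8; 8÷8/64÷8 = 1/8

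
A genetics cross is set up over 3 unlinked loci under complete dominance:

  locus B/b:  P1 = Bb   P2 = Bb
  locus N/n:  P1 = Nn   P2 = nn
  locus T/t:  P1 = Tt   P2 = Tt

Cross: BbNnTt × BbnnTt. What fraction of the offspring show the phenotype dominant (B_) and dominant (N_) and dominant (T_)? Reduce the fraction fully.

BbNnTt gametes: BNT×1, BNt×1, BnT×1, Bnt×1, bNT×1, bNt×1, bnT×1, bnt×1
BbnnTt gametes: BnT×2, Bnt×2, bnT×2, bnt×2
BbNnTt×BbnnTt grid (8·8=64): BBNnTT=2 BBNnTt=4 BBNntt=2 BBnnTT=2 BBnnTt=4 BBnntt=2 BbNnTT=4 BbNnTt=8 BbNntt=4 BbnnTT=4 BbnnTt=8 Bbnntt=4 bbNnTT=2 bbNnTt=4 bbNntt=2 bbnnTT=2 bbnnTt=4 bbnntt=2
B_ N_ T_ hits 18/64; gcd=2; 18÷2/64÷2 = 9/32

P(B_ N_ T_) = 9/32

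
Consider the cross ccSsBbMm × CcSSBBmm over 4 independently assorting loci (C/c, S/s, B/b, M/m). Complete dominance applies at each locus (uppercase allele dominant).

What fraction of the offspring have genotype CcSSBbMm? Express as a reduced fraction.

ccSsBbMm gametes: cSBM×2, cSBm×2, cSbM×2, cSbm×2, csBM×2, csBm×2, csbM×2, csbm×2
CcSSBBmm gametes: CSBm×8, cSBm×8
ccSsBbMm×CcSSBBmm grid (16·16=256): CcSSBBMm=16 CcSSBBmm=16 CcSSBbMm=16 CcSSBbmm=16 CcSsBBMm=16 CcSsBBmm=16 CcSsBbMm=16 CcSsBbmm=16 ccSSBBMm=16 ccSSBBmm=16 ccSSBbMm=16 ccSSBbmm=16 ccSsBBMm=16 ccSsBBmm=16 ccSsBbMm=16 ccSsBbmm=16
CcSSBbMm hits 16/256; gcd=16; 16÷16/256÷16 = 1/16

P(CcSSBbMm) = 1/16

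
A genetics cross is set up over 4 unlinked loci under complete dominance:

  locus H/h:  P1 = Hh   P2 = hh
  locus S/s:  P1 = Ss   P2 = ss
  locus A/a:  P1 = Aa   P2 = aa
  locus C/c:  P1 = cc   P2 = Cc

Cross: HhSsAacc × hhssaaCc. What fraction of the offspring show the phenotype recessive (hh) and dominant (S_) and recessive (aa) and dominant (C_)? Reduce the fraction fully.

HhSsAacc gametes: HSAc×2, HSac×2, HsAc×2, Hsac×2, hSAc×2, hSac×2, hsAc×2, hsac×2
hhssaaCc gametes: hsaC×8, hsac×8
HhSsAacc×hhssaaCc grid (16·16=256): HhSsAaCc=16 HhSsAacc=16 HhSsaaCc=16 HhSsaacc=16 HhssAaCc=16 HhssAacc=16 HhssaaCc=16 Hhssaacc=16 hhSsAaCc=16 hhSsAacc=16 hhSsaaCc=16 hhSsaacc=16 hhssAaCc=16 hhssAacc=16 hhssaaCc=16 hhssaacc=16
hh S_ aa C_ hits 16/256; gcd=16; 16÷16/256÷16 = 1/16

P(hh S_ aa C_) = 1/16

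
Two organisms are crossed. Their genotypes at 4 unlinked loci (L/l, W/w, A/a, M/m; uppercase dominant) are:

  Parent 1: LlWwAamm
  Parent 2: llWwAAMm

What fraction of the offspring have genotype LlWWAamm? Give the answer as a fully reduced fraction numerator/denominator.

P(LlWWAamm) = 1/32

LlWwAamm gametes: LWAm×2, LWam×2, LwAm×2, Lwam×2, lWAm×2, lWam×2, lwAm×2, lwam×2
llWwAAMm gametes: lWAM×4, lWAm×4, lwAM×4, lwAm×4
LlWwAamm×llWwAAMm grid (16·16=256): LlWWAAMm=8 LlWWAAmm=8 LlWWAaMm=8 LlWWAamm=8 LlWwAAMm=16 LlWwAAmm=16 LlWwAaMm=16 LlWwAamm=16 LlwwAAMm=8 LlwwAAmm=8 LlwwAaMm=8 LlwwAamm=8 llWWAAMm=8 llWWAAmm=8 llWWAaMm=8 llWWAamm=8 llWwAAMm=16 llWwAAmm=16 llWwAaMm=16 llWwAamm=16 llwwAAMm=8 llwwAAmm=8 llwwAaMm=8 llwwAamm=8
LlWWAamm hits 8/256; gcd=8; 8÷8/256÷8 = 1/32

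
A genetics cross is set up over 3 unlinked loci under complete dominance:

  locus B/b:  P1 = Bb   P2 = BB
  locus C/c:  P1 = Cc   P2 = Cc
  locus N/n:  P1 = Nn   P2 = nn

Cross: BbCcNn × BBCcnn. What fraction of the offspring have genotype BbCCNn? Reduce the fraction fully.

P(BbCCNn) = 1/16

BbCcNn gametes: BCN×1, BCn×1, BcN×1, Bcn×1, bCN×1, bCn×1, bcN×1, bcn×1
BBCcnn gametes: BCn×4, Bcn×4
BbCcNn×BBCcnn grid (8·8=64): BBCCNn=4 BBCCnn=4 BBCcNn=8 BBCcnn=8 BBccNn=4 BBccnn=4 BbCCNn=4 BbCCnn=4 BbCcNn=8 BbCcnn=8 BbccNn=4 Bbccnn=4
BbCCNn hits 4/64; gcd=4; 4÷4/64÷4 = 1/16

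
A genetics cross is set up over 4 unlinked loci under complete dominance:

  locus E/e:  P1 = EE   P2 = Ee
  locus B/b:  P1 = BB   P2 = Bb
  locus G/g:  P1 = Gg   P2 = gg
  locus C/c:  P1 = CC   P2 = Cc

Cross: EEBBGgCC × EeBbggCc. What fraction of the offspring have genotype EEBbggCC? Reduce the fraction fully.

EEBBGgCC gametes: EBGC×8, EBgC×8
EeBbggCc gametes: EBgC×2, EBgc×2, EbgC×2, Ebgc×2, eBgC×2, eBgc×2, ebgC×2, ebgc×2
EEBBGgCC×EeBbggCc grid (16·16=256): EEBBGgCC=16 EEBBGgCc=16 EEBBggCC=16 EEBBggCc=16 EEBbGgCC=16 EEBbGgCc=16 EEBbggCC=16 EEBbggCc=16 EeBBGgCC=16 EeBBGgCc=16 EeBBggCC=16 EeBBggCc=16 EeBbGgCC=16 EeBbGgCc=16 EeBbggCC=16 EeBbggCc=16
EEBbggCC hits 16/256; gcd=16; 16÷16/256÷16 = 1/16

P(EEBbggCC) = 1/16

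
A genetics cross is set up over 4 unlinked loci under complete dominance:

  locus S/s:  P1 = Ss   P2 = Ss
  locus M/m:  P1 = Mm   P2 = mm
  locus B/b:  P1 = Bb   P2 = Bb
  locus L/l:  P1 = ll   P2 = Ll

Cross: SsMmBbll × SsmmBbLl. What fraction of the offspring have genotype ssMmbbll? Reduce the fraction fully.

P(ssMmbbll) = 1/64

SsMmBbll gametes: SMBl×2, SMbl×2, SmBl×2, Smbl×2, sMBl×2, sMbl×2, smBl×2, smbl×2
SsmmBbLl gametes: SmBL×2, SmBl×2, SmbL×2, Smbl×2, smBL×2, smBl×2, smbL×2, smbl×2
SsMmBbll×SsmmBbLl grid (16·16=256): SSMmBBLl=4 SSMmBBll=4 SSMmBbLl=8 SSMmBbll=8 SSMmbbLl=4 SSMmbbll=4 SSmmBBLl=4 SSmmBBll=4 SSmmBbLl=8 SSmmBbll=8 SSmmbbLl=4 SSmmbbll=4 SsMmBBLl=8 SsMmBBll=8 SsMmBbLl=16 SsMmBbll=16 SsMmbbLl=8 SsMmbbll=8 SsmmBBLl=8 SsmmBBll=8 SsmmBbLl=16 SsmmBbll=16 SsmmbbLl=8 Ssmmbbll=8 ssMmBBLl=4 ssMmBBll=4 ssMmBbLl=8 ssMmBbll=8 ssMmbbLl=4 ssMmbbll=4 ssmmBBLl=4 ssmmBBll=4 ssmmBbLl=8 ssmmBbll=8 ssmmbbLl=4 ssmmbbll=4
ssMmbbll hits 4/256; gcd=4; 4÷4/256÷4 = 1/64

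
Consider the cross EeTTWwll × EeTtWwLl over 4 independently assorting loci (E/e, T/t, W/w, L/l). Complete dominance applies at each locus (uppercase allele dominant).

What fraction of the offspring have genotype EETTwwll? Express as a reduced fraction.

P(EETTwwll) = 1/64

EeTTWwll gametes: ETWl×4, ETwl×4, eTWl×4, eTwl×4
EeTtWwLl gametes: ETWL×1, ETWl×1, ETwL×1, ETwl×1, EtWL×1, EtWl×1, EtwL×1, Etwl×1, eTWL×1, eTWl×1, eTwL×1, eTwl×1, etWL×1, etWl×1, etwL×1, etwl×1
EeTTWwll×EeTtWwLl grid (16·16=256): EETTWWLl=4 EETTWWll=4 EETTWwLl=8 EETTWwll=8 EETTwwLl=4 EETTwwll=4 EETtWWLl=4 EETtWWll=4 EETtWwLl=8 EETtWwll=8 EETtwwLl=4 EETtwwll=4 EeTTWWLl=8 EeTTWWll=8 EeTTWwLl=16 EeTTWwll=16 EeTTwwLl=8 EeTTwwll=8 EeTtWWLl=8 EeTtWWll=8 EeTtWwLl=16 EeTtWwll=16 EeTtwwLl=8 EeTtwwll=8 eeTTWWLl=4 eeTTWWll=4 eeTTWwLl=8 eeTTWwll=8 eeTTwwLl=4 eeTTwwll=4 eeTtWWLl=4 eeTtWWll=4 eeTtWwLl=8 eeTtWwll=8 eeTtwwLl=4 eeTtwwll=4
EETTwwll hits 4/256; gcd=4; 4÷4/256÷4 = 1/64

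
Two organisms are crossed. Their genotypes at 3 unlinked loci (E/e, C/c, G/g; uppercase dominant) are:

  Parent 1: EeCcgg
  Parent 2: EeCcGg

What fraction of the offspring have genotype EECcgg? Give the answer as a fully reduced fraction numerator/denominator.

EeCcgg gametes: ECg×2, Ecg×2, eCg×2, ecg×2
EeCcGg gametes: ECG×1, ECg×1, EcG×1, Ecg×1, eCG×1, eCg×1, ecG×1, ecg×1
EeCcgg×EeCcGg grid (8·8=64): EECCGg=2 EECCgg=2 EECcGg=4 EECcgg=4 EEccGg=2 EEccgg=2 EeCCGg=4 EeCCgg=4 EeCcGg=8 EeCcgg=8 EeccGg=4 Eeccgg=4 eeCCGg=2 eeCCgg=2 eeCcGg=4 eeCcgg=4 eeccGg=2 eeccgg=2
EECcgg hits 4/64; gcd=4; 4÷4/64÷4 = 1/16

P(EECcgg) = 1/16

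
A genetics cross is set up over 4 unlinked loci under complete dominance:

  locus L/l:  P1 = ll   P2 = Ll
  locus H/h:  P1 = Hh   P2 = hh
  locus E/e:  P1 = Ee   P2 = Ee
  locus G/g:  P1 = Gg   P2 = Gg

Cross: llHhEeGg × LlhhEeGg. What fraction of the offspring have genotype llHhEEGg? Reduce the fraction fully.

P(llHhEEGg) = 1/32

llHhEeGg gametes: lHEG×2, lHEg×2, lHeG×2, lHeg×2, lhEG×2, lhEg×2, lheG×2, lheg×2
LlhhEeGg gametes: LhEG×2, LhEg×2, LheG×2, Lheg×2, lhEG×2, lhEg×2, lheG×2, lheg×2
llHhEeGg×LlhhEeGg grid (16·16=256): LlHhEEGG=4 LlHhEEGg=8 LlHhEEgg=4 LlHhEeGG=8 LlHhEeGg=16 LlHhEegg=8 LlHheeGG=4 LlHheeGg=8 LlHheegg=4 LlhhEEGG=4 LlhhEEGg=8 LlhhEEgg=4 LlhhEeGG=8 LlhhEeGg=16 LlhhEegg=8 LlhheeGG=4 LlhheeGg=8 Llhheegg=4 llHhEEGG=4 llHhEEGg=8 llHhEEgg=4 llHhEeGG=8 llHhEeGg=16 llHhEegg=8 llHheeGG=4 llHheeGg=8 llHheegg=4 llhhEEGG=4 llhhEEGg=8 llhhEEgg=4 llhhEeGG=8 llhhEeGg=16 llhhEegg=8 llhheeGG=4 llhheeGg=8 llhheegg=4
llHhEEGg hits 8/256; gcd=8; 8÷8/256÷8 = 1/32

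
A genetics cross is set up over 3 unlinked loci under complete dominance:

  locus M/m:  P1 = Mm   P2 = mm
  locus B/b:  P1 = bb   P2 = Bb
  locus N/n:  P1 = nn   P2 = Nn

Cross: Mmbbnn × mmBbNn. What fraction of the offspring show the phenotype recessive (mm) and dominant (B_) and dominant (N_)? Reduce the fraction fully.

Mmbbnn gametes: Mbn×4, mbn×4
mmBbNn gametes: mBN×2, mBn×2, mbN×2, mbn×2
Mmbbnn×mmBbNn grid (8·8=64): MmBbNn=8 MmBbnn=8 MmbbNn=8 Mmbbnn=8 mmBbNn=8 mmBbnn=8 mmbbNn=8 mmbbnn=8
mm B_ N_ hits 8/64; gcd=8; 8÷8/64÷8 = 1/8

P(mm B_ N_) = 1/8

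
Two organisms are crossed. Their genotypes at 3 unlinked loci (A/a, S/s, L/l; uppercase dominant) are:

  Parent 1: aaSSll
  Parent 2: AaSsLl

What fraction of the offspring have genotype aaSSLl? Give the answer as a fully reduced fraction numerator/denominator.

aaSSll gametes: aSl×8
AaSsLl gametes: ASL×1, ASl×1, AsL×1, Asl×1, aSL×1, aSl×1, asL×1, asl×1
aaSSll×AaSsLl grid (8·8=64): AaSSLl=8 AaSSll=8 AaSsLl=8 AaSsll=8 aaSSLl=8 aaSSll=8 aaSsLl=8 aaSsll=8
aaSSLl hits 8/64; gcd=8; 8÷8/64÷8 = 1/8

P(aaSSLl) = 1/8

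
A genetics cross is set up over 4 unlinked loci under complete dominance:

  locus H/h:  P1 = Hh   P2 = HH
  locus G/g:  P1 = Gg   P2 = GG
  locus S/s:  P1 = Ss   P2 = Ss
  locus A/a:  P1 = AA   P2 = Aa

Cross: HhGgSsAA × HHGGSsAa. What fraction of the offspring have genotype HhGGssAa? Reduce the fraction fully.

HhGgSsAA gametes: HGSA×2, HGsA×2, HgSA×2, HgsA×2, hGSA×2, hGsA×2, hgSA×2, hgsA×2
HHGGSsAa gametes: HGSA×4, HGSa×4, HGsA×4, HGsa×4
HhGgSsAA×HHGGSsAa grid (16·16=256): HHGGSSAA=8 HHGGSSAa=8 HHGGSsAA=16 HHGGSsAa=16 HHGGssAA=8 HHGGssAa=8 HHGgSSAA=8 HHGgSSAa=8 HHGgSsAA=16 HHGgSsAa=16 HHGgssAA=8 HHGgssAa=8 HhGGSSAA=8 HhGGSSAa=8 HhGGSsAA=16 HhGGSsAa=16 HhGGssAA=8 HhGGssAa=8 HhGgSSAA=8 HhGgSSAa=8 HhGgSsAA=16 HhGgSsAa=16 HhGgssAA=8 HhGgssAa=8
HhGGssAa hits 8/256; gcd=8; 8÷8/256÷8 = 1/32

P(HhGGssAa) = 1/32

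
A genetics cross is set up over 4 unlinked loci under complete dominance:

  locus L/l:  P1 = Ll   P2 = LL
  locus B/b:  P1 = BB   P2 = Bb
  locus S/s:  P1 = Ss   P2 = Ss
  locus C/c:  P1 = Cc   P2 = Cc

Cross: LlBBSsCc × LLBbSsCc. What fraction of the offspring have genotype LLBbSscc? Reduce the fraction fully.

LlBBSsCc gametes: LBSC×2, LBSc×2, LBsC×2, LBsc×2, lBSC×2, lBSc×2, lBsC×2, lBsc×2
LLBbSsCc gametes: LBSC×2, LBSc×2, LBsC×2, LBsc×2, LbSC×2, LbSc×2, LbsC×2, Lbsc×2
LlBBSsCc×LLBbSsCc grid (16·16=256): LLBBSSCC=4 LLBBSSCc=8 LLBBSScc=4 LLBBSsCC=8 LLBBSsCc=16 LLBBSscc=8 LLBBssCC=4 LLBBssCc=8 LLBBsscc=4 LLBbSSCC=4 LLBbSSCc=8 LLBbSScc=4 LLBbSsCC=8 LLBbSsCc=16 LLBbSscc=8 LLBbssCC=4 LLBbssCc=8 LLBbsscc=4 LlBBSSCC=4 LlBBSSCc=8 LlBBSScc=4 LlBBSsCC=8 LlBBSsCc=16 LlBBSscc=8 LlBBssCC=4 LlBBssCc=8 LlBBsscc=4 LlBbSSCC=4 LlBbSSCc=8 LlBbSScc=4 LlBbSsCC=8 LlBbSsCc=16 LlBbSscc=8 LlBbssCC=4 LlBbssCc=8 LlBbsscc=4
LLBbSscc hits 8/256; gcd=8; 8÷8/256÷8 = 1/32

P(LLBbSscc) = 1/32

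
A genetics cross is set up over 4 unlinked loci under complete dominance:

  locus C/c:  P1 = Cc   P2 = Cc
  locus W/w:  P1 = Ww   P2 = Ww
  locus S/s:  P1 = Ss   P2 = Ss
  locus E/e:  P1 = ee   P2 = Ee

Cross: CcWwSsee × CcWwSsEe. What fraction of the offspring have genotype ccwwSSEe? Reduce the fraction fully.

P(ccwwSSEe) = 1/128

CcWwSsee gametes: CWSe×2, CWse×2, CwSe×2, Cwse×2, cWSe×2, cWse×2, cwSe×2, cwse×2
CcWwSsEe gametes: CWSE×1, CWSe×1, CWsE×1, CWse×1, CwSE×1, CwSe×1, CwsE×1, Cwse×1, cWSE×1, cWSe×1, cWsE×1, cWse×1, cwSE×1, cwSe×1, cwsE×1, cwse×1
CcWwSsee×CcWwSsEe grid (16·16=256): CCWWSSEe=2 CCWWSSee=2 CCWWSsEe=4 CCWWSsee=4 CCWWssEe=2 CCWWssee=2 CCWwSSEe=4 CCWwSSee=4 CCWwSsEe=8 CCWwSsee=8 CCWwssEe=4 CCWwssee=4 CCwwSSEe=2 CCwwSSee=2 CCwwSsEe=4 CCwwSsee=4 CCwwssEe=2 CCwwssee=2 CcWWSSEe=4 CcWWSSee=4 CcWWSsEe=8 CcWWSsee=8 CcWWssEe=4 CcWWssee=4 CcWwSSEe=8 CcWwSSee=8 CcWwSsEe=16 CcWwSsee=16 CcWwssEe=8 CcWwssee=8 CcwwSSEe=4 CcwwSSee=4 CcwwSsEe=8 CcwwSsee=8 CcwwssEe=4 Ccwwssee=4 ccWWSSEe=2 ccWWSSee=2 ccWWSsEe=4 ccWWSsee=4 ccWWssEe=2 ccWWssee=2 ccWwSSEe=4 ccWwSSee=4 ccWwSsEe=8 ccWwSsee=8 ccWwssEe=4 ccWwssee=4 ccwwSSEe=2 ccwwSSee=2 ccwwSsEe=4 ccwwSsee=4 ccwwssEe=2 ccwwssee=2
ccwwSSEe hits 2/256; gcd=2; 2÷2/256÷2 = 1/128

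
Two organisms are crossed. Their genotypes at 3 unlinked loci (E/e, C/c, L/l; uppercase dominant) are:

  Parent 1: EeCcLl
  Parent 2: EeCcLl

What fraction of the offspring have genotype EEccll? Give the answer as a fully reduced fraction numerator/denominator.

EeCcLl gametes: ECL×1, ECl×1, EcL×1, Ecl×1, eCL×1, eCl×1, ecL×1, ecl×1
EeCcLl gametes: ECL×1, ECl×1, EcL×1, Ecl×1, eCL×1, eCl×1, ecL×1, ecl×1
EeCcLl×EeCcLl grid (8·8=64): EECCLL=1 EECCLl=2 EECCll=1 EECcLL=2 EECcLl=4 EECcll=2 EEccLL=1 EEccLl=2 EEccll=1 EeCCLL=2 EeCCLl=4 EeCCll=2 EeCcLL=4 EeCcLl=8 EeCcll=4 EeccLL=2 EeccLl=4 Eeccll=2 eeCCLL=1 eeCCLl=2 eeCCll=1 eeCcLL=2 eeCcLl=4 eeCcll=2 eeccLL=1 eeccLl=2 eeccll=1
EEccll hits 1/64; gcd=1; 1÷1/64÷1 = 1/64

P(EEccll) = 1/64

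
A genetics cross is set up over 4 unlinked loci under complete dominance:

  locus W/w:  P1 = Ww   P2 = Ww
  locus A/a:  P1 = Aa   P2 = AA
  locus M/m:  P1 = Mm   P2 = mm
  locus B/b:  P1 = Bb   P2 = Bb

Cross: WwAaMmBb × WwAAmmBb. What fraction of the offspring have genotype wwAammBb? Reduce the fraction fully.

WwAaMmBb gametes: WAMB×1, WAMb×1, WAmB×1, WAmb×1, WaMB×1, WaMb×1, WamB×1, Wamb×1, wAMB×1, wAMb×1, wAmB×1, wAmb×1, waMB×1, waMb×1, wamB×1, wamb×1
WwAAmmBb gametes: WAmB×4, WAmb×4, wAmB×4, wAmb×4
WwAaMmBb×WwAAmmBb grid (16·16=256): WWAAMmBB=4 WWAAMmBb=8 WWAAMmbb=4 WWAAmmBB=4 WWAAmmBb=8 WWAAmmbb=4 WWAaMmBB=4 WWAaMmBb=8 WWAaMmbb=4 WWAammBB=4 WWAammBb=8 WWAammbb=4 WwAAMmBB=8 WwAAMmBb=16 WwAAMmbb=8 WwAAmmBB=8 WwAAmmBb=16 WwAAmmbb=8 WwAaMmBB=8 WwAaMmBb=16 WwAaMmbb=8 WwAammBB=8 WwAammBb=16 WwAammbb=8 wwAAMmBB=4 wwAAMmBb=8 wwAAMmbb=4 wwAAmmBB=4 wwAAmmBb=8 wwAAmmbb=4 wwAaMmBB=4 wwAaMmBb=8 wwAaMmbb=4 wwAammBB=4 wwAammBb=8 wwAammbb=4
wwAammBb hits 8/256; gcd=8; 8÷8/256÷8 = 1/32

P(wwAammBb) = 1/32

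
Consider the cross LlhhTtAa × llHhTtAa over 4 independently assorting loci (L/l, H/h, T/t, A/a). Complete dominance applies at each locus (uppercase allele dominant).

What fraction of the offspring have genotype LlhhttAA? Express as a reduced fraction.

P(LlhhttAA) = 1/64

LlhhTtAa gametes: LhTA×2, LhTa×2, LhtA×2, Lhta×2, lhTA×2, lhTa×2, lhtA×2, lhta×2
llHhTtAa gametes: lHTA×2, lHTa×2, lHtA×2, lHta×2, lhTA×2, lhTa×2, lhtA×2, lhta×2
LlhhTtAa×llHhTtAa grid (16·16=256): LlHhTTAA=4 LlHhTTAa=8 LlHhTTaa=4 LlHhTtAA=8 LlHhTtAa=16 LlHhTtaa=8 LlHhttAA=4 LlHhttAa=8 LlHhttaa=4 LlhhTTAA=4 LlhhTTAa=8 LlhhTTaa=4 LlhhTtAA=8 LlhhTtAa=16 LlhhTtaa=8 LlhhttAA=4 LlhhttAa=8 Llhhttaa=4 llHhTTAA=4 llHhTTAa=8 llHhTTaa=4 llHhTtAA=8 llHhTtAa=16 llHhTtaa=8 llHhttAA=4 llHhttAa=8 llHhttaa=4 llhhTTAA=4 llhhTTAa=8 llhhTTaa=4 llhhTtAA=8 llhhTtAa=16 llhhTtaa=8 llhhttAA=4 llhhttAa=8 llhhttaa=4
LlhhttAA hits 4/256; gcd=4; 4÷4/256÷4 = 1/64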